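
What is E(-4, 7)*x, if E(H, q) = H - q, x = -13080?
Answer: 143880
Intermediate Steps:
E(-4, 7)*x = (-4 - 1*7)*(-13080) = (-4 - 7)*(-13080) = -11*(-13080) = 143880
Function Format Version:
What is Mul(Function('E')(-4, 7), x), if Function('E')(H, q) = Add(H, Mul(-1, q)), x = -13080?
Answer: 143880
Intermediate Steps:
Mul(Function('E')(-4, 7), x) = Mul(Add(-4, Mul(-1, 7)), -13080) = Mul(Add(-4, -7), -13080) = Mul(-11, -13080) = 143880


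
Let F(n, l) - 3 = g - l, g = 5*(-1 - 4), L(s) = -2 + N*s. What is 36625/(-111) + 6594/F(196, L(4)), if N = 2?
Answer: -125531/222 ≈ -565.46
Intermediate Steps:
L(s) = -2 + 2*s
g = -25 (g = 5*(-5) = -25)
F(n, l) = -22 - l (F(n, l) = 3 + (-25 - l) = -22 - l)
36625/(-111) + 6594/F(196, L(4)) = 36625/(-111) + 6594/(-22 - (-2 + 2*4)) = 36625*(-1/111) + 6594/(-22 - (-2 + 8)) = -36625/111 + 6594/(-22 - 1*6) = -36625/111 + 6594/(-22 - 6) = -36625/111 + 6594/(-28) = -36625/111 + 6594*(-1/28) = -36625/111 - 471/2 = -125531/222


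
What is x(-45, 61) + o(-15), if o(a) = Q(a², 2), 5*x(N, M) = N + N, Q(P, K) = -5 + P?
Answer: 202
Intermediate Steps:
x(N, M) = 2*N/5 (x(N, M) = (N + N)/5 = (2*N)/5 = 2*N/5)
o(a) = -5 + a²
x(-45, 61) + o(-15) = (⅖)*(-45) + (-5 + (-15)²) = -18 + (-5 + 225) = -18 + 220 = 202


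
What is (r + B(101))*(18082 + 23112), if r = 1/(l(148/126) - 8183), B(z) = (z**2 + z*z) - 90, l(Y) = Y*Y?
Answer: 27171090545098342/32472851 ≈ 8.3673e+8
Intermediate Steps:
l(Y) = Y**2
B(z) = -90 + 2*z**2 (B(z) = (z**2 + z**2) - 90 = 2*z**2 - 90 = -90 + 2*z**2)
r = -3969/32472851 (r = 1/((148/126)**2 - 8183) = 1/((148*(1/126))**2 - 8183) = 1/((74/63)**2 - 8183) = 1/(5476/3969 - 8183) = 1/(-32472851/3969) = -3969/32472851 ≈ -0.00012223)
(r + B(101))*(18082 + 23112) = (-3969/32472851 + (-90 + 2*101**2))*(18082 + 23112) = (-3969/32472851 + (-90 + 2*10201))*41194 = (-3969/32472851 + (-90 + 20402))*41194 = (-3969/32472851 + 20312)*41194 = (659588545543/32472851)*41194 = 27171090545098342/32472851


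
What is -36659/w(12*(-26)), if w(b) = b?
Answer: 36659/312 ≈ 117.50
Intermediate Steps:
-36659/w(12*(-26)) = -36659/(12*(-26)) = -36659/(-312) = -36659*(-1/312) = 36659/312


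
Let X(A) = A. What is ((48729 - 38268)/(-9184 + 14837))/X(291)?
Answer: 3487/548341 ≈ 0.0063592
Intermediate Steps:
((48729 - 38268)/(-9184 + 14837))/X(291) = ((48729 - 38268)/(-9184 + 14837))/291 = (10461/5653)*(1/291) = 3487/548341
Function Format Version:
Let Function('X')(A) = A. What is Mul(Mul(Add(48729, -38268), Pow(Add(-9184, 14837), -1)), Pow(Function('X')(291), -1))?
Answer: Rational(3487, 548341) ≈ 0.0063592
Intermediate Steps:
Mul(Mul(Add(48729, -38268), Pow(Add(-9184, 14837), -1)), Pow(Function('X')(291), -1)) = Mul(Mul(Add(48729, -38268), Pow(Add(-9184, 14837), -1)), Pow(291, -1)) = Mul(Mul(10461, Pow(5653, -1)), Rational(1, 291)) = Mul(Mul(10461, Rational(1, 5653)), Rational(1, 291)) = Mul(Rational(10461, 5653), Rational(1, 291)) = Rational(3487, 548341)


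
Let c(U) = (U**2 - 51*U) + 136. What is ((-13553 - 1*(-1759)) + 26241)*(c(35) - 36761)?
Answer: -537211695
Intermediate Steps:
c(U) = 136 + U**2 - 51*U
((-13553 - 1*(-1759)) + 26241)*(c(35) - 36761) = ((-13553 - 1*(-1759)) + 26241)*((136 + 35**2 - 51*35) - 36761) = ((-13553 + 1759) + 26241)*((136 + 1225 - 1785) - 36761) = (-11794 + 26241)*(-424 - 36761) = 14447*(-37185) = -537211695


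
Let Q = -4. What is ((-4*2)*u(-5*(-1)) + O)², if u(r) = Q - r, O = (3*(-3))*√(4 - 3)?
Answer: 3969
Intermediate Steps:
O = -9 (O = -9*√1 = -9*1 = -9)
u(r) = -4 - r
((-4*2)*u(-5*(-1)) + O)² = ((-4*2)*(-4 - (-5)*(-1)) - 9)² = (-8*(-4 - 1*5) - 9)² = (-8*(-4 - 5) - 9)² = (-8*(-9) - 9)² = (72 - 9)² = 63² = 3969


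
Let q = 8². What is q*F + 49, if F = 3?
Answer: 241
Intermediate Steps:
q = 64
q*F + 49 = 64*3 + 49 = 192 + 49 = 241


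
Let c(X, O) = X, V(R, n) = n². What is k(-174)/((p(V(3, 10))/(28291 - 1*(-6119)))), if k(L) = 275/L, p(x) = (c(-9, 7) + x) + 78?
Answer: -1577125/4901 ≈ -321.80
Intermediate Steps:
p(x) = 69 + x (p(x) = (-9 + x) + 78 = 69 + x)
k(-174)/((p(V(3, 10))/(28291 - 1*(-6119)))) = (275/(-174))/(((69 + 10²)/(28291 - 1*(-6119)))) = (275*(-1/174))/(((69 + 100)/(28291 + 6119))) = -275/(174*(169/34410)) = -275/(174*(169*(1/34410))) = -275/(174*169/34410) = -275/174*34410/169 = -1577125/4901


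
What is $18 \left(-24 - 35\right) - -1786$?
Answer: $724$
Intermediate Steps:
$18 \left(-24 - 35\right) - -1786 = 18 \left(-59\right) + 1786 = -1062 + 1786 = 724$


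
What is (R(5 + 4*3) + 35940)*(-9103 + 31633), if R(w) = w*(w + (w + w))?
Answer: 829261710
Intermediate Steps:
R(w) = 3*w**2 (R(w) = w*(w + 2*w) = w*(3*w) = 3*w**2)
(R(5 + 4*3) + 35940)*(-9103 + 31633) = (3*(5 + 4*3)**2 + 35940)*(-9103 + 31633) = (3*(5 + 12)**2 + 35940)*22530 = (3*17**2 + 35940)*22530 = (3*289 + 35940)*22530 = (867 + 35940)*22530 = 36807*22530 = 829261710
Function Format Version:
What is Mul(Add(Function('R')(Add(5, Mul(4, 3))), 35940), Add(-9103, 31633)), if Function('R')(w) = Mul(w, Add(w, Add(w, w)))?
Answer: 829261710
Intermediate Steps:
Function('R')(w) = Mul(3, Pow(w, 2)) (Function('R')(w) = Mul(w, Add(w, Mul(2, w))) = Mul(w, Mul(3, w)) = Mul(3, Pow(w, 2)))
Mul(Add(Function('R')(Add(5, Mul(4, 3))), 35940), Add(-9103, 31633)) = Mul(Add(Mul(3, Pow(Add(5, Mul(4, 3)), 2)), 35940), Add(-9103, 31633)) = Mul(Add(Mul(3, Pow(Add(5, 12), 2)), 35940), 22530) = Mul(Add(Mul(3, Pow(17, 2)), 35940), 22530) = Mul(Add(Mul(3, 289), 35940), 22530) = Mul(Add(867, 35940), 22530) = Mul(36807, 22530) = 829261710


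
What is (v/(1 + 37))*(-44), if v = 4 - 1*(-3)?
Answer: -154/19 ≈ -8.1053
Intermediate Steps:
v = 7 (v = 4 + 3 = 7)
(v/(1 + 37))*(-44) = (7/(1 + 37))*(-44) = (7/38)*(-44) = -154/19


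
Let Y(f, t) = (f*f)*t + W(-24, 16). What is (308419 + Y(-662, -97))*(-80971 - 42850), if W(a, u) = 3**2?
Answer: 5225399738040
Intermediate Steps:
W(a, u) = 9
Y(f, t) = 9 + t*f**2 (Y(f, t) = (f*f)*t + 9 = f**2*t + 9 = t*f**2 + 9 = 9 + t*f**2)
(308419 + Y(-662, -97))*(-80971 - 42850) = (308419 + (9 - 97*(-662)**2))*(-80971 - 42850) = (308419 + (9 - 97*438244))*(-123821) = (308419 + (9 - 42509668))*(-123821) = (308419 - 42509659)*(-123821) = -42201240*(-123821) = 5225399738040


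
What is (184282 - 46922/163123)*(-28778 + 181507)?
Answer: 4591123203149956/163123 ≈ 2.8145e+10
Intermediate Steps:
(184282 - 46922/163123)*(-28778 + 181507) = (184282 - 46922*1/163123)*152729 = (184282 - 46922/163123)*152729 = (30060585764/163123)*152729 = 4591123203149956/163123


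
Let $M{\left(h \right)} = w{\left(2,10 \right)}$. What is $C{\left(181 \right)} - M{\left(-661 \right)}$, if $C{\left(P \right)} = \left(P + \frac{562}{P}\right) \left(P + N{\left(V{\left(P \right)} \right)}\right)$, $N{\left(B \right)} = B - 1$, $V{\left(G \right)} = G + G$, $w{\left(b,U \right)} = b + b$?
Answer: $\frac{18060342}{181} \approx 99781.0$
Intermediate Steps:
$w{\left(b,U \right)} = 2 b$
$V{\left(G \right)} = 2 G$
$N{\left(B \right)} = -1 + B$ ($N{\left(B \right)} = B - 1 = -1 + B$)
$M{\left(h \right)} = 4$ ($M{\left(h \right)} = 2 \cdot 2 = 4$)
$C{\left(P \right)} = \left(-1 + 3 P\right) \left(P + \frac{562}{P}\right)$ ($C{\left(P \right)} = \left(P + \frac{562}{P}\right) \left(P + \left(-1 + 2 P\right)\right) = \left(P + \frac{562}{P}\right) \left(-1 + 3 P\right) = \left(-1 + 3 P\right) \left(P + \frac{562}{P}\right)$)
$C{\left(181 \right)} - M{\left(-661 \right)} = \left(1686 - 181 - \frac{562}{181} + 3 \cdot 181^{2}\right) - 4 = \left(1686 - 181 - \frac{562}{181} + 3 \cdot 32761\right) - 4 = \left(1686 - 181 - \frac{562}{181} + 98283\right) - 4 = \frac{18061066}{181} - 4 = \frac{18060342}{181}$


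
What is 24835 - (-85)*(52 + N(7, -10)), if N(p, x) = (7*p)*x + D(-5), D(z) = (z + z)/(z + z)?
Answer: -12310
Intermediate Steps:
D(z) = 1 (D(z) = (2*z)/((2*z)) = (2*z)*(1/(2*z)) = 1)
N(p, x) = 1 + 7*p*x (N(p, x) = (7*p)*x + 1 = 7*p*x + 1 = 1 + 7*p*x)
24835 - (-85)*(52 + N(7, -10)) = 24835 - (-85)*(52 + (1 + 7*7*(-10))) = 24835 - (-85)*(52 + (1 - 490)) = 24835 - (-85)*(52 - 489) = 24835 - (-85)*(-437) = 24835 - 1*37145 = 24835 - 37145 = -12310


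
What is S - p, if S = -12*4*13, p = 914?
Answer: -1538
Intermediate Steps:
S = -624 (S = -48*13 = -624)
S - p = -624 - 1*914 = -624 - 914 = -1538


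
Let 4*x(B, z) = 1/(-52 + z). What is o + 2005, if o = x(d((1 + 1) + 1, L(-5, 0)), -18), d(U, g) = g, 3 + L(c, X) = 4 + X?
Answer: 561399/280 ≈ 2005.0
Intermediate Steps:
L(c, X) = 1 + X (L(c, X) = -3 + (4 + X) = 1 + X)
x(B, z) = 1/(4*(-52 + z))
o = -1/280 (o = 1/(4*(-52 - 18)) = (1/4)/(-70) = (1/4)*(-1/70) = -1/280 ≈ -0.0035714)
o + 2005 = -1/280 + 2005 = 561399/280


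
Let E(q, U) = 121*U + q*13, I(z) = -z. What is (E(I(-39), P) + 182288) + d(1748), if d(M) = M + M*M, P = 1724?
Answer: 3448651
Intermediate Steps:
d(M) = M + M²
E(q, U) = 13*q + 121*U (E(q, U) = 121*U + 13*q = 13*q + 121*U)
(E(I(-39), P) + 182288) + d(1748) = ((13*(-1*(-39)) + 121*1724) + 182288) + 1748*(1 + 1748) = ((13*39 + 208604) + 182288) + 1748*1749 = ((507 + 208604) + 182288) + 3057252 = (209111 + 182288) + 3057252 = 391399 + 3057252 = 3448651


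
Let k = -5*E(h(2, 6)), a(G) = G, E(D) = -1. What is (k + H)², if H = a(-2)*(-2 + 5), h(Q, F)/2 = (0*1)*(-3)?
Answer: 1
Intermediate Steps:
h(Q, F) = 0 (h(Q, F) = 2*((0*1)*(-3)) = 2*(0*(-3)) = 2*0 = 0)
k = 5 (k = -5*(-1) = 5)
H = -6 (H = -2*(-2 + 5) = -2*3 = -6)
(k + H)² = (5 - 6)² = (-1)² = 1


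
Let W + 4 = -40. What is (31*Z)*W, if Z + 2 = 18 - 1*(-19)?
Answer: -47740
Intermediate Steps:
Z = 35 (Z = -2 + (18 - 1*(-19)) = -2 + (18 + 19) = -2 + 37 = 35)
W = -44 (W = -4 - 40 = -44)
(31*Z)*W = (31*35)*(-44) = 1085*(-44) = -47740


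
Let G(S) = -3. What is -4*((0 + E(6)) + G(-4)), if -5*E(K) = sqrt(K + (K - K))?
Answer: 12 + 4*sqrt(6)/5 ≈ 13.960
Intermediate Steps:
E(K) = -sqrt(K)/5 (E(K) = -sqrt(K + (K - K))/5 = -sqrt(K + 0)/5 = -sqrt(K)/5)
-4*((0 + E(6)) + G(-4)) = -4*((0 - sqrt(6)/5) - 3) = -4*(-sqrt(6)/5 - 3) = -4*(-3 - sqrt(6)/5) = 12 + 4*sqrt(6)/5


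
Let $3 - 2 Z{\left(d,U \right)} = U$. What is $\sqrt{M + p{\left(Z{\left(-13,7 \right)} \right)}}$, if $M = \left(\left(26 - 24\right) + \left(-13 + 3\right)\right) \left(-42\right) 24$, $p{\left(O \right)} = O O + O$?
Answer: $\sqrt{8066} \approx 89.811$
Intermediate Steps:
$Z{\left(d,U \right)} = \frac{3}{2} - \frac{U}{2}$
$p{\left(O \right)} = O + O^{2}$ ($p{\left(O \right)} = O^{2} + O = O + O^{2}$)
$M = 8064$ ($M = \left(2 - 10\right) \left(-42\right) 24 = \left(-8\right) \left(-42\right) 24 = 336 \cdot 24 = 8064$)
$\sqrt{M + p{\left(Z{\left(-13,7 \right)} \right)}} = \sqrt{8064 + \left(\frac{3}{2} - \frac{7}{2}\right) \left(1 + \left(\frac{3}{2} - \frac{7}{2}\right)\right)} = \sqrt{8064 - 2 \left(1 - 2\right)} = \sqrt{8064 - -2} = \sqrt{8064 + 2} = \sqrt{8066}$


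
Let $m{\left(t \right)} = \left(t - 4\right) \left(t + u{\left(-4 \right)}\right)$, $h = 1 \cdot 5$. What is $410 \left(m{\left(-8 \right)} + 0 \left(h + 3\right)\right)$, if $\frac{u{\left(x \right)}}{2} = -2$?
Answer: $59040$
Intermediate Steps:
$u{\left(x \right)} = -4$ ($u{\left(x \right)} = 2 \left(-2\right) = -4$)
$h = 5$
$m{\left(t \right)} = \left(-4 + t\right)^{2}$ ($m{\left(t \right)} = \left(t - 4\right) \left(t - 4\right) = \left(-4 + t\right) \left(-4 + t\right) = \left(-4 + t\right)^{2}$)
$410 \left(m{\left(-8 \right)} + 0 \left(h + 3\right)\right) = 410 \left(\left(16 + \left(-8\right)^{2} - -64\right) + 0 \left(5 + 3\right)\right) = 410 \left(\left(16 + 64 + 64\right) + 0 \cdot 8\right) = 410 \left(144 + 0\right) = 410 \cdot 144 = 59040$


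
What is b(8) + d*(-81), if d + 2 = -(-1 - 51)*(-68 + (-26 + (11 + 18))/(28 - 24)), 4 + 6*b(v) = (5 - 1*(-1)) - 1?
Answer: 1700515/6 ≈ 2.8342e+5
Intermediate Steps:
b(v) = ⅙ (b(v) = -⅔ + ((5 - 1*(-1)) - 1)/6 = -⅔ + ((5 + 1) - 1)/6 = -⅔ + (6 - 1)/6 = -⅔ + (⅙)*5 = -⅔ + ⅚ = ⅙)
d = -3499 (d = -2 - (-1 - 51)*(-68 + (-26 + (11 + 18))/(28 - 24)) = -2 - (-52)*(-68 + (-26 + 29)/4) = -2 - (-52)*(-68 + 3*(¼)) = -2 - (-52)*(-68 + ¾) = -2 - (-52)*(-269)/4 = -2 - 1*3497 = -2 - 3497 = -3499)
b(8) + d*(-81) = ⅙ - 3499*(-81) = ⅙ + 283419 = 1700515/6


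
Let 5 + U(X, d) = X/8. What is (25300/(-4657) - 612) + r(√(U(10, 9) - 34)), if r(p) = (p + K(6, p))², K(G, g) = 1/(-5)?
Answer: -305099947/465700 - I*√151/5 ≈ -655.14 - 2.4576*I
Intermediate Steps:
U(X, d) = -5 + X/8
K(G, g) = -⅕
r(p) = (-⅕ + p)² (r(p) = (p - ⅕)² = (-⅕ + p)²)
(25300/(-4657) - 612) + r(√(U(10, 9) - 34)) = (25300/(-4657) - 612) + (-1 + 5*√((-5 + (⅛)*10) - 34))²/25 = (25300*(-1/4657) - 612) + (-1 + 5*√((-5 + 5/4) - 34))²/25 = (-25300/4657 - 612) + (-1 + 5*√(-15/4 - 34))²/25 = -2875384/4657 + (-1 + 5*√(-151/4))²/25 = -2875384/4657 + (-1 + 5*(I*√151/2))²/25 = -2875384/4657 + (-1 + 5*I*√151/2)²/25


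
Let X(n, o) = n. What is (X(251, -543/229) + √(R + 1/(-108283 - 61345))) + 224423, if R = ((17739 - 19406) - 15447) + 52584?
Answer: 224674 + √255150415677713/84814 ≈ 2.2486e+5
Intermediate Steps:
R = 35470 (R = (-1667 - 15447) + 52584 = -17114 + 52584 = 35470)
(X(251, -543/229) + √(R + 1/(-108283 - 61345))) + 224423 = (251 + √(35470 + 1/(-108283 - 61345))) + 224423 = (251 + √(35470 + 1/(-169628))) + 224423 = (251 + √(35470 - 1/169628)) + 224423 = (251 + √(6016705159/169628)) + 224423 = (251 + √255150415677713/84814) + 224423 = 224674 + √255150415677713/84814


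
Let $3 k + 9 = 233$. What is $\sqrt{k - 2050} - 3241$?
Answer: $-3241 + \frac{i \sqrt{17778}}{3} \approx -3241.0 + 44.445 i$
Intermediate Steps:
$k = \frac{224}{3}$ ($k = -3 + \frac{1}{3} \cdot 233 = -3 + \frac{233}{3} = \frac{224}{3} \approx 74.667$)
$\sqrt{k - 2050} - 3241 = \sqrt{\frac{224}{3} - 2050} - 3241 = \sqrt{- \frac{5926}{3}} - 3241 = \frac{i \sqrt{17778}}{3} - 3241 = -3241 + \frac{i \sqrt{17778}}{3}$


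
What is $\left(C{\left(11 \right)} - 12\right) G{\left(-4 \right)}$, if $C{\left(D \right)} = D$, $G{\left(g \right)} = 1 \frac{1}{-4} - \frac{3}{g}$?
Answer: $- \frac{1}{2} \approx -0.5$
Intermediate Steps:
$G{\left(g \right)} = - \frac{1}{4} - \frac{3}{g}$ ($G{\left(g \right)} = 1 \left(- \frac{1}{4}\right) - \frac{3}{g} = - \frac{1}{4} - \frac{3}{g}$)
$\left(C{\left(11 \right)} - 12\right) G{\left(-4 \right)} = \left(11 - 12\right) \frac{-12 - -4}{4 \left(-4\right)} = - \frac{\left(-1\right) \left(-12 + 4\right)}{4 \cdot 4} = - \frac{\left(-1\right) \left(-8\right)}{4 \cdot 4} = \left(-1\right) \frac{1}{2} = - \frac{1}{2}$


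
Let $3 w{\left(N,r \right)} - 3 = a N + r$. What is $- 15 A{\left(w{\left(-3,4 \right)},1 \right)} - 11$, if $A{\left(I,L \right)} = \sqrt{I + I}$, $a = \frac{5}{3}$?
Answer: $-11 - 10 \sqrt{3} \approx -28.32$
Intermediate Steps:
$a = \frac{5}{3}$ ($a = 5 \cdot \frac{1}{3} = \frac{5}{3} \approx 1.6667$)
$w{\left(N,r \right)} = 1 + \frac{r}{3} + \frac{5 N}{9}$ ($w{\left(N,r \right)} = 1 + \frac{\frac{5 N}{3} + r}{3} = 1 + \frac{r + \frac{5 N}{3}}{3} = 1 + \left(\frac{r}{3} + \frac{5 N}{9}\right) = 1 + \frac{r}{3} + \frac{5 N}{9}$)
$A{\left(I,L \right)} = \sqrt{2} \sqrt{I}$ ($A{\left(I,L \right)} = \sqrt{2 I} = \sqrt{2} \sqrt{I}$)
$- 15 A{\left(w{\left(-3,4 \right)},1 \right)} - 11 = - 15 \sqrt{2} \sqrt{1 + \frac{1}{3} \cdot 4 + \frac{5}{9} \left(-3\right)} - 11 = - 15 \sqrt{2} \sqrt{1 + \frac{4}{3} - \frac{5}{3}} - 11 = - 15 \sqrt{2} \sqrt{\frac{2}{3}} - 11 = - 15 \sqrt{2} \frac{\sqrt{6}}{3} - 11 = - 15 \frac{2 \sqrt{3}}{3} - 11 = - 10 \sqrt{3} - 11 = -11 - 10 \sqrt{3}$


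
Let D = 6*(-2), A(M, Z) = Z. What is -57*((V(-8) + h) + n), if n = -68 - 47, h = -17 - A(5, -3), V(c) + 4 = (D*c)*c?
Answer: 51357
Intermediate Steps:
D = -12
V(c) = -4 - 12*c**2 (V(c) = -4 + (-12*c)*c = -4 - 12*c**2)
h = -14 (h = -17 - 1*(-3) = -17 + 3 = -14)
n = -115
-57*((V(-8) + h) + n) = -57*(((-4 - 12*(-8)**2) - 14) - 115) = -57*(((-4 - 12*64) - 14) - 115) = -57*(((-4 - 768) - 14) - 115) = -57*((-772 - 14) - 115) = -57*(-786 - 115) = -57*(-901) = 51357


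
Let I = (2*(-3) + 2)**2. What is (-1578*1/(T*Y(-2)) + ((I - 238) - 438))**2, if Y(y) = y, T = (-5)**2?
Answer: 246835521/625 ≈ 3.9494e+5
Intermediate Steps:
T = 25
I = 16 (I = (-6 + 2)**2 = (-4)**2 = 16)
(-1578*1/(T*Y(-2)) + ((I - 238) - 438))**2 = (-1578/(25*(-2)) + ((16 - 238) - 438))**2 = (-1578/(-50) + (-222 - 438))**2 = (-1578*(-1/50) - 660)**2 = (789/25 - 660)**2 = (-15711/25)**2 = 246835521/625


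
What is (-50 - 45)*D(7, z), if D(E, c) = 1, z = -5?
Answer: -95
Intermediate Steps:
(-50 - 45)*D(7, z) = (-50 - 45)*1 = -95*1 = -95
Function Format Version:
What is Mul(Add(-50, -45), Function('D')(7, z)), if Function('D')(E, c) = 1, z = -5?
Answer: -95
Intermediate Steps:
Mul(Add(-50, -45), Function('D')(7, z)) = Mul(Add(-50, -45), 1) = Mul(-95, 1) = -95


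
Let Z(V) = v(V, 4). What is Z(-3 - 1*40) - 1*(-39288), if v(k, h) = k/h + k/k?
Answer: 157113/4 ≈ 39278.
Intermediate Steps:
v(k, h) = 1 + k/h (v(k, h) = k/h + 1 = 1 + k/h)
Z(V) = 1 + V/4 (Z(V) = (4 + V)/4 = 1 + V/4)
Z(-3 - 1*40) - 1*(-39288) = (1 + (-3 - 1*40)/4) - 1*(-39288) = (1 + (-3 - 40)/4) + 39288 = (1 + (¼)*(-43)) + 39288 = (1 - 43/4) + 39288 = -39/4 + 39288 = 157113/4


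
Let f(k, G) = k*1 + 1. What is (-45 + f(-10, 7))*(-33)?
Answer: 1782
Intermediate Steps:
f(k, G) = 1 + k (f(k, G) = k + 1 = 1 + k)
(-45 + f(-10, 7))*(-33) = (-45 + (1 - 10))*(-33) = (-45 - 9)*(-33) = -54*(-33) = 1782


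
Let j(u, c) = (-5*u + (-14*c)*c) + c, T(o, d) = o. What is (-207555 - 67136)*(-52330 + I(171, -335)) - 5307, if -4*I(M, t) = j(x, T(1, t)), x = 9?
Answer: 28741183407/2 ≈ 1.4371e+10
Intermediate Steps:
j(u, c) = c - 14*c² - 5*u (j(u, c) = (-5*u - 14*c²) + c = (-14*c² - 5*u) + c = c - 14*c² - 5*u)
I(M, t) = 29/2 (I(M, t) = -(1 - 14*1² - 5*9)/4 = -(1 - 14*1 - 45)/4 = -(1 - 14 - 45)/4 = -¼*(-58) = 29/2)
(-207555 - 67136)*(-52330 + I(171, -335)) - 5307 = (-207555 - 67136)*(-52330 + 29/2) - 5307 = -274691*(-104631/2) - 5307 = 28741194021/2 - 5307 = 28741183407/2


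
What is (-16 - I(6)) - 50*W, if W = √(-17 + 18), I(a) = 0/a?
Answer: -66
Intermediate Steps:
I(a) = 0
W = 1 (W = √1 = 1)
(-16 - I(6)) - 50*W = (-16 - 1*0) - 50*1 = (-16 + 0) - 50 = -16 - 50 = -66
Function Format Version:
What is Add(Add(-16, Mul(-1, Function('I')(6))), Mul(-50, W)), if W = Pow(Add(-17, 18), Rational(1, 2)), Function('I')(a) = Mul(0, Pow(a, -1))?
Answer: -66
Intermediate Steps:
Function('I')(a) = 0
W = 1 (W = Pow(1, Rational(1, 2)) = 1)
Add(Add(-16, Mul(-1, Function('I')(6))), Mul(-50, W)) = Add(Add(-16, Mul(-1, 0)), Mul(-50, 1)) = Add(Add(-16, 0), -50) = Add(-16, -50) = -66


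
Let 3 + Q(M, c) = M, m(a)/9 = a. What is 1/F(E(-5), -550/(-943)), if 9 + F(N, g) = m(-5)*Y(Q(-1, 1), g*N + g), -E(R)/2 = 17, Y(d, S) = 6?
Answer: -1/279 ≈ -0.0035842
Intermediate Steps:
m(a) = 9*a
Q(M, c) = -3 + M
E(R) = -34 (E(R) = -2*17 = -34)
F(N, g) = -279 (F(N, g) = -9 + (9*(-5))*6 = -9 - 45*6 = -9 - 270 = -279)
1/F(E(-5), -550/(-943)) = 1/(-279) = -1/279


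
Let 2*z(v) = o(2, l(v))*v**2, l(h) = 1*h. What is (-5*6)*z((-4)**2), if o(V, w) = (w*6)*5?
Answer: -1843200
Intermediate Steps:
l(h) = h
o(V, w) = 30*w (o(V, w) = (6*w)*5 = 30*w)
z(v) = 15*v**3 (z(v) = ((30*v)*v**2)/2 = (30*v**3)/2 = 15*v**3)
(-5*6)*z((-4)**2) = (-5*6)*(15*((-4)**2)**3) = -450*16**3 = -450*4096 = -30*61440 = -1843200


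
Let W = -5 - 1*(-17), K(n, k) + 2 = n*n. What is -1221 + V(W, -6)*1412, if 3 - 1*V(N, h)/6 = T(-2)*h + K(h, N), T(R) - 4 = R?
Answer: -162189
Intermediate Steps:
T(R) = 4 + R
K(n, k) = -2 + n**2 (K(n, k) = -2 + n*n = -2 + n**2)
W = 12 (W = -5 + 17 = 12)
V(N, h) = 30 - 12*h - 6*h**2 (V(N, h) = 18 - 6*((4 - 2)*h + (-2 + h**2)) = 18 - 6*(2*h + (-2 + h**2)) = 18 - 6*(-2 + h**2 + 2*h) = 18 + (12 - 12*h - 6*h**2) = 30 - 12*h - 6*h**2)
-1221 + V(W, -6)*1412 = -1221 + (30 - 12*(-6) - 6*(-6)**2)*1412 = -1221 + (30 + 72 - 6*36)*1412 = -1221 + (30 + 72 - 216)*1412 = -1221 - 114*1412 = -1221 - 160968 = -162189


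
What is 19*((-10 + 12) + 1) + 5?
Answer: 62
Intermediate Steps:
19*((-10 + 12) + 1) + 5 = 19*(2 + 1) + 5 = 19*3 + 5 = 57 + 5 = 62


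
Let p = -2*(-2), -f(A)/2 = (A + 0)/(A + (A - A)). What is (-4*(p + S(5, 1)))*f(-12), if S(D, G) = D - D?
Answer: 32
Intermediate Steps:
S(D, G) = 0
f(A) = -2 (f(A) = -2*(A + 0)/(A + (A - A)) = -2*A/(A + 0) = -2*A/A = -2*1 = -2)
p = 4
(-4*(p + S(5, 1)))*f(-12) = -4*(4 + 0)*(-2) = -4*4*(-2) = -16*(-2) = 32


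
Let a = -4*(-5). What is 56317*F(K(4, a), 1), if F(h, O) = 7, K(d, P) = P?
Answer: 394219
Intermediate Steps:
a = 20
56317*F(K(4, a), 1) = 56317*7 = 394219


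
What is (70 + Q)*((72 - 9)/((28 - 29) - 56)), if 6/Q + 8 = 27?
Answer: -28056/361 ≈ -77.717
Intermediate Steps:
Q = 6/19 (Q = 6/(-8 + 27) = 6/19 ≈ 0.31579)
(70 + Q)*((72 - 9)/((28 - 29) - 56)) = (70 + 6/19)*((72 - 9)/((28 - 29) - 56)) = 1336*(63/(-1 - 56))/19 = 1336*(63/(-57))/19 = 1336*(63*(-1/57))/19 = (1336/19)*(-21/19) = -28056/361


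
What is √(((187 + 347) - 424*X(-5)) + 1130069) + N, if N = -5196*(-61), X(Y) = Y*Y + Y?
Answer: 316956 + √1122123 ≈ 3.1802e+5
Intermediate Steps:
X(Y) = Y + Y² (X(Y) = Y² + Y = Y + Y²)
N = 316956
√(((187 + 347) - 424*X(-5)) + 1130069) + N = √(((187 + 347) - (-2120)*(1 - 5)) + 1130069) + 316956 = √((534 - (-2120)*(-4)) + 1130069) + 316956 = √((534 - 424*20) + 1130069) + 316956 = √((534 - 8480) + 1130069) + 316956 = √(-7946 + 1130069) + 316956 = √1122123 + 316956 = 316956 + √1122123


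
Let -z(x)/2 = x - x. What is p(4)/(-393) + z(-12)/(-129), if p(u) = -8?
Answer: 8/393 ≈ 0.020356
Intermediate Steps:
z(x) = 0 (z(x) = -2*(x - x) = -2*0 = 0)
p(4)/(-393) + z(-12)/(-129) = -8/(-393) + 0/(-129) = -8*(-1/393) + 0*(-1/129) = 8/393 + 0 = 8/393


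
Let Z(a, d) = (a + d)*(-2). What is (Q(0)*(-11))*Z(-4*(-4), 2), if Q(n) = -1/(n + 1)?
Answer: -396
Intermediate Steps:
Q(n) = -1/(1 + n)
Z(a, d) = -2*a - 2*d
(Q(0)*(-11))*Z(-4*(-4), 2) = (-1/(1 + 0)*(-11))*(-(-8)*(-4) - 2*2) = (-1/1*(-11))*(-2*16 - 4) = (-1*1*(-11))*(-32 - 4) = -1*(-11)*(-36) = 11*(-36) = -396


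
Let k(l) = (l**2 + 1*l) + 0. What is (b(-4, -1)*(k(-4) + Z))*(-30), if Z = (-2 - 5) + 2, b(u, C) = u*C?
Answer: -840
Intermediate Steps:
k(l) = l + l**2 (k(l) = (l**2 + l) + 0 = (l + l**2) + 0 = l + l**2)
b(u, C) = C*u
Z = -5 (Z = -7 + 2 = -5)
(b(-4, -1)*(k(-4) + Z))*(-30) = ((-1*(-4))*(-4*(1 - 4) - 5))*(-30) = (4*(-4*(-3) - 5))*(-30) = (4*(12 - 5))*(-30) = (4*7)*(-30) = 28*(-30) = -840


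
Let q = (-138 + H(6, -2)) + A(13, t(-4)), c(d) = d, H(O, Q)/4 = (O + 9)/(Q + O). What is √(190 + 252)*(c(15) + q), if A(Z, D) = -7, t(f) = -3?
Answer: -115*√442 ≈ -2417.7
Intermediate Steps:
H(O, Q) = 4*(9 + O)/(O + Q) (H(O, Q) = 4*((O + 9)/(Q + O)) = 4*((9 + O)/(O + Q)) = 4*(9 + O)/(O + Q))
q = -130 (q = (-138 + 4*(9 + 6)/(6 - 2)) - 7 = (-138 + 4*15/4) - 7 = (-138 + 4*(¼)*15) - 7 = (-138 + 15) - 7 = -123 - 7 = -130)
√(190 + 252)*(c(15) + q) = √(190 + 252)*(15 - 130) = √442*(-115) = -115*√442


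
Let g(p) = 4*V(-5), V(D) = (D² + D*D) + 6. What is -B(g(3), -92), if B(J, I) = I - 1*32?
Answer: 124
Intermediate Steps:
V(D) = 6 + 2*D² (V(D) = (D² + D²) + 6 = 2*D² + 6 = 6 + 2*D²)
g(p) = 224 (g(p) = 4*(6 + 2*(-5)²) = 4*(6 + 2*25) = 4*(6 + 50) = 4*56 = 224)
B(J, I) = -32 + I (B(J, I) = I - 32 = -32 + I)
-B(g(3), -92) = -(-32 - 92) = -1*(-124) = 124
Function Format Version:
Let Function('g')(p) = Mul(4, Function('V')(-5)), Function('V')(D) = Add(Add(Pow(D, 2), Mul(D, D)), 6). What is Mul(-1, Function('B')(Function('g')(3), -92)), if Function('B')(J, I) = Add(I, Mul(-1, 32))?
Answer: 124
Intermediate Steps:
Function('V')(D) = Add(6, Mul(2, Pow(D, 2))) (Function('V')(D) = Add(Add(Pow(D, 2), Pow(D, 2)), 6) = Add(Mul(2, Pow(D, 2)), 6) = Add(6, Mul(2, Pow(D, 2))))
Function('g')(p) = 224 (Function('g')(p) = Mul(4, Add(6, Mul(2, Pow(-5, 2)))) = Mul(4, Add(6, Mul(2, 25))) = Mul(4, Add(6, 50)) = Mul(4, 56) = 224)
Function('B')(J, I) = Add(-32, I) (Function('B')(J, I) = Add(I, -32) = Add(-32, I))
Mul(-1, Function('B')(Function('g')(3), -92)) = Mul(-1, Add(-32, -92)) = Mul(-1, -124) = 124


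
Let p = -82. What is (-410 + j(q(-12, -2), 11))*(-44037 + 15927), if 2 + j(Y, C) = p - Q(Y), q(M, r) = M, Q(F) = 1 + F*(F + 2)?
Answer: 17287650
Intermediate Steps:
Q(F) = 1 + F*(2 + F)
j(Y, C) = -85 - Y² - 2*Y (j(Y, C) = -2 + (-82 - (1 + Y² + 2*Y)) = -2 + (-82 + (-1 - Y² - 2*Y)) = -2 + (-83 - Y² - 2*Y) = -85 - Y² - 2*Y)
(-410 + j(q(-12, -2), 11))*(-44037 + 15927) = (-410 + (-85 - 1*(-12)² - 2*(-12)))*(-44037 + 15927) = (-410 + (-85 - 1*144 + 24))*(-28110) = (-410 + (-85 - 144 + 24))*(-28110) = (-410 - 205)*(-28110) = -615*(-28110) = 17287650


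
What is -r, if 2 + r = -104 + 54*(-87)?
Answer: 4804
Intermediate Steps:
r = -4804 (r = -2 + (-104 + 54*(-87)) = -2 + (-104 - 4698) = -2 - 4802 = -4804)
-r = -1*(-4804) = 4804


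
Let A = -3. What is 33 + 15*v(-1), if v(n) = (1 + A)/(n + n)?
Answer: 48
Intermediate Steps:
v(n) = -1/n (v(n) = (1 - 3)/(n + n) = -2*1/(2*n) = -1/n)
33 + 15*v(-1) = 33 + 15*(-1/(-1)) = 33 + 15*(-1*(-1)) = 33 + 15*1 = 33 + 15 = 48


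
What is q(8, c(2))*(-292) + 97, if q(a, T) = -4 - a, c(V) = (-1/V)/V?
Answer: 3601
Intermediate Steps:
c(V) = -1/V²
q(8, c(2))*(-292) + 97 = (-4 - 1*8)*(-292) + 97 = (-4 - 8)*(-292) + 97 = -12*(-292) + 97 = 3504 + 97 = 3601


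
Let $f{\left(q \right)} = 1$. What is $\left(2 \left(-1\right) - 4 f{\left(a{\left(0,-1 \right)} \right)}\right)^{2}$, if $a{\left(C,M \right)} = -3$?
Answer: $36$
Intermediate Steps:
$\left(2 \left(-1\right) - 4 f{\left(a{\left(0,-1 \right)} \right)}\right)^{2} = \left(2 \left(-1\right) - 4\right)^{2} = \left(-2 - 4\right)^{2} = \left(-6\right)^{2} = 36$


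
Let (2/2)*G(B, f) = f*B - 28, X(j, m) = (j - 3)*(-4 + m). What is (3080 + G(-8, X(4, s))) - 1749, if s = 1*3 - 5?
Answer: 1351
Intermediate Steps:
s = -2 (s = 3 - 5 = -2)
X(j, m) = (-4 + m)*(-3 + j) (X(j, m) = (-3 + j)*(-4 + m) = (-4 + m)*(-3 + j))
G(B, f) = -28 + B*f (G(B, f) = f*B - 28 = B*f - 28 = -28 + B*f)
(3080 + G(-8, X(4, s))) - 1749 = (3080 + (-28 - 8*(12 - 4*4 - 3*(-2) + 4*(-2)))) - 1749 = (3080 + (-28 - 8*(12 - 16 + 6 - 8))) - 1749 = (3080 + (-28 - 8*(-6))) - 1749 = (3080 + (-28 + 48)) - 1749 = (3080 + 20) - 1749 = 3100 - 1749 = 1351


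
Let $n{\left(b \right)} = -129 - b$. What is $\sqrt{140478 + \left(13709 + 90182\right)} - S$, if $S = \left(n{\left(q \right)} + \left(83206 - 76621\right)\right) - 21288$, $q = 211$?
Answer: $15043 + \sqrt{244369} \approx 15537.0$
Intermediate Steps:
$S = -15043$ ($S = \left(\left(-129 - 211\right) + \left(83206 - 76621\right)\right) - 21288 = \left(-340 + 6585\right) - 21288 = 6245 - 21288 = -15043$)
$\sqrt{140478 + \left(13709 + 90182\right)} - S = \sqrt{140478 + \left(13709 + 90182\right)} - -15043 = \sqrt{140478 + 103891} + 15043 = \sqrt{244369} + 15043 = 15043 + \sqrt{244369}$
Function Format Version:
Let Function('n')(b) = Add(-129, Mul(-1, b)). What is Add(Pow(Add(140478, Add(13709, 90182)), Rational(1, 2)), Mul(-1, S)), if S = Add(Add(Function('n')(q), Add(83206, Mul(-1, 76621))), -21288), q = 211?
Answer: Add(15043, Pow(244369, Rational(1, 2))) ≈ 15537.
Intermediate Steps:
S = -15043 (S = Add(Add(Add(-129, Mul(-1, 211)), Add(83206, Mul(-1, 76621))), -21288) = Add(Add(Add(-129, -211), Add(83206, -76621)), -21288) = Add(Add(-340, 6585), -21288) = Add(6245, -21288) = -15043)
Add(Pow(Add(140478, Add(13709, 90182)), Rational(1, 2)), Mul(-1, S)) = Add(Pow(Add(140478, Add(13709, 90182)), Rational(1, 2)), Mul(-1, -15043)) = Add(Pow(Add(140478, 103891), Rational(1, 2)), 15043) = Add(Pow(244369, Rational(1, 2)), 15043) = Add(15043, Pow(244369, Rational(1, 2)))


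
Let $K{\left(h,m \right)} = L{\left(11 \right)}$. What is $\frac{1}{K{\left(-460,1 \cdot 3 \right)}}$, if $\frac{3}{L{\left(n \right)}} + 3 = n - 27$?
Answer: $- \frac{19}{3} \approx -6.3333$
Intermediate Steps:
$L{\left(n \right)} = \frac{3}{-30 + n}$ ($L{\left(n \right)} = \frac{3}{-3 + \left(n - 27\right)} = \frac{3}{-3 + \left(-27 + n\right)} = \frac{3}{-30 + n}$)
$K{\left(h,m \right)} = - \frac{3}{19}$ ($K{\left(h,m \right)} = \frac{3}{-30 + 11} = \frac{3}{-19} = 3 \left(- \frac{1}{19}\right) = - \frac{3}{19}$)
$\frac{1}{K{\left(-460,1 \cdot 3 \right)}} = \frac{1}{- \frac{3}{19}} = - \frac{19}{3}$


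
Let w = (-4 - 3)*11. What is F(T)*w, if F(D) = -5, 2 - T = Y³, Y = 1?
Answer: 385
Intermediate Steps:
w = -77 (w = -7*11 = -77)
T = 1 (T = 2 - 1*1³ = 2 - 1*1 = 2 - 1 = 1)
F(T)*w = -5*(-77) = 385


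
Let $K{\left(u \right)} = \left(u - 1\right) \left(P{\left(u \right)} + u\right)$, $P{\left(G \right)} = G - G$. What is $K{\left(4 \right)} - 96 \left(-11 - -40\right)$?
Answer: $-2772$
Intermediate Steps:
$P{\left(G \right)} = 0$
$K{\left(u \right)} = u \left(-1 + u\right)$ ($K{\left(u \right)} = \left(u - 1\right) \left(0 + u\right) = \left(-1 + u\right) u = u \left(-1 + u\right)$)
$K{\left(4 \right)} - 96 \left(-11 - -40\right) = 4 \left(-1 + 4\right) - 96 \left(-11 - -40\right) = 4 \cdot 3 - 96 \left(-11 + 40\right) = 12 - 2784 = -2772$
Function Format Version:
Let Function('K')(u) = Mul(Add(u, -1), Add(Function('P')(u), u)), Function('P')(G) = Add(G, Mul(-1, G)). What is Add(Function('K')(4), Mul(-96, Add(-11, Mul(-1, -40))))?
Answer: -2772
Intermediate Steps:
Function('P')(G) = 0
Function('K')(u) = Mul(u, Add(-1, u)) (Function('K')(u) = Mul(Add(u, -1), Add(0, u)) = Mul(Add(-1, u), u) = Mul(u, Add(-1, u)))
Add(Function('K')(4), Mul(-96, Add(-11, Mul(-1, -40)))) = Add(Mul(4, Add(-1, 4)), Mul(-96, Add(-11, Mul(-1, -40)))) = Add(Mul(4, 3), Mul(-96, Add(-11, 40))) = Add(12, Mul(-96, 29)) = Add(12, -2784) = -2772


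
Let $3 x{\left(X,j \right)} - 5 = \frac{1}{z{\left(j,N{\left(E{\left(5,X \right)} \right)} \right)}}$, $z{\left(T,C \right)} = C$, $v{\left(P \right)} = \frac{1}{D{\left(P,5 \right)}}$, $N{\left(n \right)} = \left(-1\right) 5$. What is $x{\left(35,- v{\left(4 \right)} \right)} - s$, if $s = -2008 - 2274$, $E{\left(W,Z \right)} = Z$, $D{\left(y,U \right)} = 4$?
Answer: $\frac{21418}{5} \approx 4283.6$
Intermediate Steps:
$N{\left(n \right)} = -5$
$v{\left(P \right)} = \frac{1}{4}$
$s = -4282$
$x{\left(X,j \right)} = \frac{8}{5}$ ($x{\left(X,j \right)} = \frac{5}{3} + \frac{1}{3 \left(-5\right)} = \frac{5}{3} + \frac{1}{3} \left(- \frac{1}{5}\right) = \frac{5}{3} - \frac{1}{15} = \frac{8}{5}$)
$x{\left(35,- v{\left(4 \right)} \right)} - s = \frac{8}{5} - -4282 = \frac{8}{5} + 4282 = \frac{21418}{5}$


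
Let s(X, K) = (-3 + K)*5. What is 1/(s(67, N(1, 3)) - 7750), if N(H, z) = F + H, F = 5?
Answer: -1/7735 ≈ -0.00012928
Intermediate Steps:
N(H, z) = 5 + H
s(X, K) = -15 + 5*K
1/(s(67, N(1, 3)) - 7750) = 1/((-15 + 5*(5 + 1)) - 7750) = 1/((-15 + 5*6) - 7750) = 1/((-15 + 30) - 7750) = 1/(15 - 7750) = 1/(-7735) = -1/7735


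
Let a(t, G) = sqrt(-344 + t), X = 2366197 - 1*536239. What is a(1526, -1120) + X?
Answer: 1829958 + sqrt(1182) ≈ 1.8300e+6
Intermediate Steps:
X = 1829958 (X = 2366197 - 536239 = 1829958)
a(1526, -1120) + X = sqrt(-344 + 1526) + 1829958 = sqrt(1182) + 1829958 = 1829958 + sqrt(1182)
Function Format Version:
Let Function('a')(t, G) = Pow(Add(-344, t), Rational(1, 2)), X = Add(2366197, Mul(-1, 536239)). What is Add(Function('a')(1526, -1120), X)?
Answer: Add(1829958, Pow(1182, Rational(1, 2))) ≈ 1.8300e+6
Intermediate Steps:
X = 1829958 (X = Add(2366197, -536239) = 1829958)
Add(Function('a')(1526, -1120), X) = Add(Pow(Add(-344, 1526), Rational(1, 2)), 1829958) = Add(Pow(1182, Rational(1, 2)), 1829958) = Add(1829958, Pow(1182, Rational(1, 2)))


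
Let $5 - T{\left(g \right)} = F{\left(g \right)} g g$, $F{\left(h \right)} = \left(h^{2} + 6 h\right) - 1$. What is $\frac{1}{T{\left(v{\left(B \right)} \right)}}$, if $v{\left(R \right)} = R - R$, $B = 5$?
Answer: $\frac{1}{5} \approx 0.2$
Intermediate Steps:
$F{\left(h \right)} = -1 + h^{2} + 6 h$
$v{\left(R \right)} = 0$
$T{\left(g \right)} = 5 - g^{2} \left(-1 + g^{2} + 6 g\right)$ ($T{\left(g \right)} = 5 - \left(-1 + g^{2} + 6 g\right) g g = 5 - g \left(-1 + g^{2} + 6 g\right) g = 5 - g^{2} \left(-1 + g^{2} + 6 g\right)$)
$\frac{1}{T{\left(v{\left(B \right)} \right)}} = \frac{1}{5 + 0^{2} \left(1 - 0^{2} - 0\right)} = \frac{1}{5 + 0 \left(1 - 0 + 0\right)} = \frac{1}{5 + 0 \left(1 + 0 + 0\right)} = \frac{1}{5 + 0 \cdot 1} = \frac{1}{5 + 0} = \frac{1}{5}$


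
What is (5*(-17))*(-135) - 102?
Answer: 11373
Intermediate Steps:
(5*(-17))*(-135) - 102 = -85*(-135) - 102 = 11475 - 102 = 11373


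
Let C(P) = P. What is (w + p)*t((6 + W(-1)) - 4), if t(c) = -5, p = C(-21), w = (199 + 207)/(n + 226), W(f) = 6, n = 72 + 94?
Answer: 2795/28 ≈ 99.821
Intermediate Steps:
n = 166
w = 29/28 (w = (199 + 207)/(166 + 226) = 406/392 = 406*(1/392) = 29/28 ≈ 1.0357)
p = -21
(w + p)*t((6 + W(-1)) - 4) = (29/28 - 21)*(-5) = -559/28*(-5) = 2795/28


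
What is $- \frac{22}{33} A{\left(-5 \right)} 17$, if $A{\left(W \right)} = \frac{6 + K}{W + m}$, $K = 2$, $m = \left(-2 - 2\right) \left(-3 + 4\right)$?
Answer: $\frac{272}{27} \approx 10.074$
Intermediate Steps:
$m = -4$ ($m = \left(-4\right) 1 = -4$)
$A{\left(W \right)} = \frac{8}{-4 + W}$ ($A{\left(W \right)} = \frac{6 + 2}{W - 4} = \frac{8}{-4 + W}$)
$- \frac{22}{33} A{\left(-5 \right)} 17 = - \frac{22}{33} \frac{8}{-4 - 5} \cdot 17 = \left(-22\right) \frac{1}{33} \frac{8}{-9} \cdot 17 = - \frac{2 \cdot 8 \left(- \frac{1}{9}\right)}{3} \cdot 17 = \left(- \frac{2}{3}\right) \left(- \frac{8}{9}\right) 17 = \frac{16}{27} \cdot 17 = \frac{272}{27}$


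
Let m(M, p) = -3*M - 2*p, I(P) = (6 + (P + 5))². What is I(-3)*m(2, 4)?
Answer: -896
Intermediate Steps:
I(P) = (11 + P)² (I(P) = (6 + (5 + P))² = (11 + P)²)
I(-3)*m(2, 4) = (11 - 3)²*(-3*2 - 2*4) = 8²*(-6 - 8) = 64*(-14) = -896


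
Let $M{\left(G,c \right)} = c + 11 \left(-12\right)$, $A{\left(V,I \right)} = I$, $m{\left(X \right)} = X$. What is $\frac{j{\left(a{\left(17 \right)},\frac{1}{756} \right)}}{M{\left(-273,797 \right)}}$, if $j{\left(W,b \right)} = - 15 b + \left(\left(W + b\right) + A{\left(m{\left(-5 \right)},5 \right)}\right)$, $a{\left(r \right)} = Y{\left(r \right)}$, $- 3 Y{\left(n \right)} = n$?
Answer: $- \frac{37}{35910} \approx -0.0010304$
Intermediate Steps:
$Y{\left(n \right)} = - \frac{n}{3}$
$a{\left(r \right)} = - \frac{r}{3}$
$M{\left(G,c \right)} = -132 + c$ ($M{\left(G,c \right)} = c - 132 = -132 + c$)
$j{\left(W,b \right)} = 5 + W - 14 b$ ($j{\left(W,b \right)} = - 15 b + \left(\left(W + b\right) + 5\right) = - 15 b + \left(5 + W + b\right) = 5 + W - 14 b$)
$\frac{j{\left(a{\left(17 \right)},\frac{1}{756} \right)}}{M{\left(-273,797 \right)}} = \frac{5 - \frac{17}{3} - \frac{14}{756}}{-132 + 797} = \frac{5 - \frac{17}{3} - \frac{1}{54}}{665} = \left(5 - \frac{17}{3} - \frac{1}{54}\right) \frac{1}{665} = \left(- \frac{37}{54}\right) \frac{1}{665} = - \frac{37}{35910}$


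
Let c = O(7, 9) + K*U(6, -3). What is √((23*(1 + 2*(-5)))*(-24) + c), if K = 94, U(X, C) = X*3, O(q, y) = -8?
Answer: 2*√1663 ≈ 81.560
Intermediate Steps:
U(X, C) = 3*X
c = 1684 (c = -8 + 94*(3*6) = -8 + 94*18 = -8 + 1692 = 1684)
√((23*(1 + 2*(-5)))*(-24) + c) = √((23*(1 + 2*(-5)))*(-24) + 1684) = √((23*(1 - 10))*(-24) + 1684) = √((23*(-9))*(-24) + 1684) = √(-207*(-24) + 1684) = √(4968 + 1684) = √6652 = 2*√1663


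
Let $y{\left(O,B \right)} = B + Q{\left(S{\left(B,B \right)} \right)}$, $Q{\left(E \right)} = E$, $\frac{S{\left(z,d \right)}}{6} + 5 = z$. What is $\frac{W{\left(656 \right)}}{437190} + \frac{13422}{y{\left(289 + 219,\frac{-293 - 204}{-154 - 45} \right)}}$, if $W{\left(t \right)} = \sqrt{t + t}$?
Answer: $- \frac{2670978}{2491} + \frac{2 \sqrt{82}}{218595} \approx -1072.3$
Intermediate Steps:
$S{\left(z,d \right)} = -30 + 6 z$
$W{\left(t \right)} = \sqrt{2} \sqrt{t}$ ($W{\left(t \right)} = \sqrt{2 t} = \sqrt{2} \sqrt{t}$)
$y{\left(O,B \right)} = -30 + 7 B$ ($y{\left(O,B \right)} = B + \left(-30 + 6 B\right) = -30 + 7 B$)
$\frac{W{\left(656 \right)}}{437190} + \frac{13422}{y{\left(289 + 219,\frac{-293 - 204}{-154 - 45} \right)}} = \frac{\sqrt{2} \sqrt{656}}{437190} + \frac{13422}{-30 + 7 \frac{-293 - 204}{-154 - 45}} = \sqrt{2} \cdot 4 \sqrt{41} \cdot \frac{1}{437190} + \frac{13422}{-30 + 7 \left(- \frac{497}{-199}\right)} = 4 \sqrt{82} \cdot \frac{1}{437190} + \frac{13422}{-30 + 7 \left(\left(-497\right) \left(- \frac{1}{199}\right)\right)} = \frac{2 \sqrt{82}}{218595} + \frac{13422}{-30 + 7 \cdot \frac{497}{199}} = \frac{2 \sqrt{82}}{218595} + \frac{13422}{-30 + \frac{3479}{199}} = \frac{2 \sqrt{82}}{218595} + \frac{13422}{- \frac{2491}{199}} = \frac{2 \sqrt{82}}{218595} + 13422 \left(- \frac{199}{2491}\right) = \frac{2 \sqrt{82}}{218595} - \frac{2670978}{2491} = - \frac{2670978}{2491} + \frac{2 \sqrt{82}}{218595}$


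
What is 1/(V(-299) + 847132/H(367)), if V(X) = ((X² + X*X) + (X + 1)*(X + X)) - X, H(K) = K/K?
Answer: 1/1204437 ≈ 8.3026e-7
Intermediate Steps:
H(K) = 1
V(X) = -X + 2*X² + 2*X*(1 + X) (V(X) = ((X² + X²) + (1 + X)*(2*X)) - X = (2*X² + 2*X*(1 + X)) - X = -X + 2*X² + 2*X*(1 + X))
1/(V(-299) + 847132/H(367)) = 1/(-299*(1 + 4*(-299)) + 847132/1) = 1/(-299*(1 - 1196) + 847132*1) = 1/(-299*(-1195) + 847132) = 1/(357305 + 847132) = 1/1204437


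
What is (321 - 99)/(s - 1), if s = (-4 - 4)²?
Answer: 74/21 ≈ 3.5238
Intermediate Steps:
s = 64 (s = (-8)² = 64)
(321 - 99)/(s - 1) = (321 - 99)/(64 - 1) = 222/63 = 222*(1/63) = 74/21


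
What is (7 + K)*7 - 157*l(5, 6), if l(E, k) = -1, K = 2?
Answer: 220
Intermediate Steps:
(7 + K)*7 - 157*l(5, 6) = (7 + 2)*7 - 157*(-1) = 9*7 + 157 = 63 + 157 = 220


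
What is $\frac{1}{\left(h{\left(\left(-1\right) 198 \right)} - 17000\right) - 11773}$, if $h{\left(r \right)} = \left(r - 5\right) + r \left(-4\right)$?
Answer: $- \frac{1}{28184} \approx -3.5481 \cdot 10^{-5}$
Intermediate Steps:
$h{\left(r \right)} = -5 - 3 r$ ($h{\left(r \right)} = \left(r - 5\right) - 4 r = \left(-5 + r\right) - 4 r = -5 - 3 r$)
$\frac{1}{\left(h{\left(\left(-1\right) 198 \right)} - 17000\right) - 11773} = \frac{1}{\left(\left(-5 - 3 \left(\left(-1\right) 198\right)\right) - 17000\right) - 11773} = \frac{1}{\left(\left(-5 - -594\right) - 17000\right) - 11773} = \frac{1}{\left(\left(-5 + 594\right) - 17000\right) - 11773} = \frac{1}{\left(589 - 17000\right) - 11773} = \frac{1}{-16411 - 11773} = \frac{1}{-28184} = - \frac{1}{28184}$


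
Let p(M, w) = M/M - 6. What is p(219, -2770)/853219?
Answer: -5/853219 ≈ -5.8602e-6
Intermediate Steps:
p(M, w) = -5 (p(M, w) = 1 - 6 = -5)
p(219, -2770)/853219 = -5/853219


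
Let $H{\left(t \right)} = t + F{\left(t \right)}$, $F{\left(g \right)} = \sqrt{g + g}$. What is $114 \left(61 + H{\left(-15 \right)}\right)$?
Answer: $5244 + 114 i \sqrt{30} \approx 5244.0 + 624.4 i$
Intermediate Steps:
$F{\left(g \right)} = \sqrt{2} \sqrt{g}$ ($F{\left(g \right)} = \sqrt{2 g} = \sqrt{2} \sqrt{g}$)
$H{\left(t \right)} = t + \sqrt{2} \sqrt{t}$
$114 \left(61 + H{\left(-15 \right)}\right) = 114 \left(61 - \left(15 - \sqrt{2} \sqrt{-15}\right)\right) = 114 \left(61 - \left(15 - \sqrt{2} i \sqrt{15}\right)\right) = 114 \left(61 - \left(15 - i \sqrt{30}\right)\right) = 114 \left(46 + i \sqrt{30}\right) = 5244 + 114 i \sqrt{30}$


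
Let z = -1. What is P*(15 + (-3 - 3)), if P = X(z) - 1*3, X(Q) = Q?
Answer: -36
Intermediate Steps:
P = -4 (P = -1 - 1*3 = -1 - 3 = -4)
P*(15 + (-3 - 3)) = -4*(15 + (-3 - 3)) = -4*(15 - 6) = -4*9 = -36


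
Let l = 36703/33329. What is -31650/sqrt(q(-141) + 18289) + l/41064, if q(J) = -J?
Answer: 36703/1368622056 - 3165*sqrt(18430)/1843 ≈ -233.14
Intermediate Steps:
l = 36703/33329 (l = 36703*(1/33329) = 36703/33329 ≈ 1.1012)
-31650/sqrt(q(-141) + 18289) + l/41064 = -31650/sqrt(-1*(-141) + 18289) + (36703/33329)/41064 = -31650/sqrt(141 + 18289) + (36703/33329)*(1/41064) = -31650*sqrt(18430)/18430 + 36703/1368622056 = -3165*sqrt(18430)/1843 + 36703/1368622056 = 36703/1368622056 - 3165*sqrt(18430)/1843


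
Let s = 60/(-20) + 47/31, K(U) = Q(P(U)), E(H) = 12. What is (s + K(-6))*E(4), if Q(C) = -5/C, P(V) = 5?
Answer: -924/31 ≈ -29.806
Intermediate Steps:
K(U) = -1 (K(U) = -5/5 = -5*⅕ = -1)
s = -46/31 (s = 60*(-1/20) + 47*(1/31) = -3 + 47/31 = -46/31 ≈ -1.4839)
(s + K(-6))*E(4) = (-46/31 - 1)*12 = -77/31*12 = -924/31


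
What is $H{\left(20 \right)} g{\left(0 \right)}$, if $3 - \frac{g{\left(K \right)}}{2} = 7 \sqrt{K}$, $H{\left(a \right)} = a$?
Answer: $120$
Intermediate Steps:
$g{\left(K \right)} = 6 - 14 \sqrt{K}$ ($g{\left(K \right)} = 6 - 2 \cdot 7 \sqrt{K} = 6 - 14 \sqrt{K}$)
$H{\left(20 \right)} g{\left(0 \right)} = 20 \left(6 - 14 \sqrt{0}\right) = 20 \left(6 - 0\right) = 20 \left(6 + 0\right) = 20 \cdot 6 = 120$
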